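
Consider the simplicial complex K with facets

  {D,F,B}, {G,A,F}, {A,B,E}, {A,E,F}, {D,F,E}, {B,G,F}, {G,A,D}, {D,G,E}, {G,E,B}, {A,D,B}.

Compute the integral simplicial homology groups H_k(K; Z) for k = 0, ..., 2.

H_0 = Z,  H_1 = Z/2Z,  H_2 = 0.

Fix the vertex order A < B < D < E < F < G and write every simplex with vertices in increasing order. Then dim K = 2 and the simplices of K are:

  0-simplices (6): A, B, D, E, F, G
  1-simplices (15): AB, AD, AE, AF, AG, BD, BE, BF, BG, DE, DF, DG, EF, EG, FG
  2-simplices (10): ABD, ABE, ADG, AEF, AFG, BDF, BEG, BFG, DEF, DEG

so the chain groups are C_0 ≅ Z^6, C_1 ≅ Z^15, C_2 ≅ Z^10.

∂_1: C_1 → C_0 is given by ∂[p,q] = [q] − [p]. For instance
  ∂AE = E − A.
The resulting 6×15 matrix has rank 5, and its Smith normal form has invariant factors (1,1,1,1,1).

The boundary map ∂_2: C_2 → C_1 sends each 2-simplex [p,q,r] to [q,r] − [p,r] + [p,q]. For instance
  ∂DEF = EF − DF + DE,
  ∂ABD = BD − AD + AB.
The resulting 15×10 matrix has rank 10, and its Smith normal form has invariant factors (1,1,1,1,1,1,1,1,1,2).

From H_k ≅ ker(∂_k) / im(∂_{k+1}) we obtain:

  H_0: rank C_0 − rank ∂_1 = 6 − 5 = 1, and the invariant factors of ∂_1 are all 1, so H_0 ≅ Z.
  H_1: rank ker ∂_1 − rank ∂_2 = (15 − 5) − 10 = 0, and ∂_2 has invariant factor 2 > 1, so H_1 ≅ Z/2Z.
  H_2: rank ker ∂_2 − rank ∂_3 = (10 − 10) − 0 = 0, and there is no ∂_3, so H_2 ≅ 0.

(K is a triangulation of the real projective plane RP^2.)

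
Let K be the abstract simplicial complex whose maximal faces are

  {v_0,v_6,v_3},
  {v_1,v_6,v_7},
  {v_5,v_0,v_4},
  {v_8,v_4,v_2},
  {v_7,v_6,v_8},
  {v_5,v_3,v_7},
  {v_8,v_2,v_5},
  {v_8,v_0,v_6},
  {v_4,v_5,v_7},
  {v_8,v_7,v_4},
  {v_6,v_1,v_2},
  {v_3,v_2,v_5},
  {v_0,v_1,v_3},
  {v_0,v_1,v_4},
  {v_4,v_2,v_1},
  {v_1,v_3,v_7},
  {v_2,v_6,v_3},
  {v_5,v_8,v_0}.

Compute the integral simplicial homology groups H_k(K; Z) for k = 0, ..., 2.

H_0 ≅ Z,  H_1 ≅ Z ⊕ Z_2,  H_2 = 0.

K has 9 vertices, 27 edges, 18 triangles.
rank ∂_0 = 0, rank ∂_1 = 8 ⇒ b_0 = 9 − 0 − 8 = 1; all invariant factors of ∂_1 are 1 so no torsion. So H_0 = Z.
rank ∂_1 = 8, rank ∂_2 = 18 ⇒ b_1 = 27 − 8 − 18 = 1; ∂_2 has invariant factor(s) [2] giving torsion. So H_1 = Z ⊕ Z_2.
rank ∂_2 = 18, rank ∂_3 = 0 ⇒ b_2 = 18 − 18 − 0 = 0. So H_2 = 0.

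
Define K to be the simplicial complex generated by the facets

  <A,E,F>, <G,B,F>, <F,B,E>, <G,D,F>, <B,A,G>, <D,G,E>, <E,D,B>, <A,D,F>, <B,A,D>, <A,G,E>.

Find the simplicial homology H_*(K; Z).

Take the total order A < B < D < E < F < G on the vertex set. Then K (dimension 2) consists of the simplices:

  0-simplices (6): A, B, D, E, F, G
  1-simplices (15): AB, AD, AE, AF, AG, BD, BE, BF, BG, DE, DF, DG, EF, EG, FG
  2-simplices (10): ABD, ABG, ADF, AEF, AEG, BDE, BEF, BFG, DEG, DFG

giving chain groups C_0 ≅ Z^6, C_1 ≅ Z^15, C_2 ≅ Z^10.

∂_1: C_1 → C_0 sends each edge [p,q] (with p < q) to q − p. For instance
  ∂BE = E − B.
As a 6×15 matrix over Z this has rank 5, with invariant factors (1,1,1,1,1).

Boundary ∂_2: C_2 → C_1 sends each 2-simplex [p,q,r] to [q,r] − [p,r] + [p,q]. For instance
  ∂AEF = EF − AF + AE,
  ∂ABG = BG − AG + AB.
The 15×10 boundary matrix has rank 10 and Smith normal form diag(1,1,1,1,1,1,1,1,1,2).

Reading off H_k = ker ∂_k / im ∂_{k+1}:

  H_0: rank C_0 − rank ∂_1 = 6 − 5 = 1, and the invariant factors of ∂_1 are all 1, so H_0 ≅ Z.
  H_1: rank ker ∂_1 − rank ∂_2 = (15 − 5) − 10 = 0, and ∂_2 has invariant factor 2 > 1, so H_1 ≅ Z/2Z.
  H_2: rank ker ∂_2 − rank ∂_3 = (10 − 10) − 0 = 0, and there is no ∂_3, so H_2 ≅ 0.

As a check, the Euler characteristic is 6 − 15 + 10 = 1, which agrees with 1 − 0 + 0 = 1.

H_0 = Z,  H_1 = Z/2Z,  H_2 = 0.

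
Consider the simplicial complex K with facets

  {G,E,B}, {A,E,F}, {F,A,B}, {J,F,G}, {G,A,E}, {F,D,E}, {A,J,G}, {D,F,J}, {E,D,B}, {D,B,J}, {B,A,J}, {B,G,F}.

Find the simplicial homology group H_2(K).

H_2 ≅ 0.

Fix the vertex order A < B < D < E < F < G < J and write every simplex with vertices in increasing order. Then dim K = 2 and the simplices of K are:

  0-simplices (7): A, B, D, E, F, G, J
  1-simplices (18): AB, AE, AF, AG, AJ, BD, BE, BF, BG, BJ, DE, DF, DJ, EF, EG, FG, FJ, GJ
  2-simplices (12): ABF, ABJ, AEF, AEG, AGJ, BDE, BDJ, BEG, BFG, DEF, DFJ, FGJ

giving chain groups C_0 ≅ Z^7, C_1 ≅ Z^18, C_2 ≅ Z^12.

∂_1: C_1 → C_0 is given by ∂[p,q] = [q] − [p].
As a 7×18 matrix over Z this has rank 6, with invariant factors (1,1,1,1,1,1).

The boundary map ∂_2: C_2 → C_1 acts by ∂[p,q,r] = [q,r] − [p,r] + [p,q]. For instance
  ∂ABJ = BJ − AJ + AB,
  ∂BDE = DE − BE + BD.
The resulting 18×12 matrix has rank 12, and its Smith normal form has invariant factors (1,1,1,1,1,1,1,1,1,1,1,2).

From H_k ≅ ker(∂_k) / im(∂_{k+1}) we obtain:

  H_2: rank ker ∂_2 − rank ∂_3 = (12 − 12) − 0 = 0, and there is no ∂_3, so H_2 ≅ 0.

(K is a triangulation of the real projective plane RP^2.)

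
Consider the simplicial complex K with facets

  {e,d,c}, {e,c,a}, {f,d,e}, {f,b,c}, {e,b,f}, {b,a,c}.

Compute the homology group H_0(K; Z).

H_0 = Z.

Take the total order a < b < c < d < e < f on the vertex set. Then K (dimension 2) consists of the simplices:

  0-simplices (6): a, b, c, d, e, f
  1-simplices (12): ab, ac, ae, bc, be, bf, cd, ce, cf, de, df, ef
  2-simplices (6): abc, ace, bcf, bef, cde, def

giving chain groups C_0 ≅ Z^6, C_1 ≅ Z^12, C_2 ≅ Z^6.

The boundary map ∂_1: C_1 → C_0 is given by ∂[p,q] = [q] − [p].
This gives a 6×12 integer matrix of rank 5; reducing to Smith normal form yields diagonal entries (1,1,1,1,1).

Boundary ∂_2: C_2 → C_1 acts by ∂[p,q,r] = [q,r] − [p,r] + [p,q]. For instance
  ∂bef = ef − bf + be,
  ∂bcf = cf − bf + bc.
As a 12×6 matrix over Z this has rank 6, with invariant factors (1,1,1,1,1,1).

Now H_k = ker ∂_k / im ∂_{k+1}, so:

  H_0: rank C_0 − rank ∂_1 = 6 − 5 = 1, and the invariant factors of ∂_1 are all 1, so H_0 ≅ Z.

(K is a triangulation of the cylinder S^1 x I.)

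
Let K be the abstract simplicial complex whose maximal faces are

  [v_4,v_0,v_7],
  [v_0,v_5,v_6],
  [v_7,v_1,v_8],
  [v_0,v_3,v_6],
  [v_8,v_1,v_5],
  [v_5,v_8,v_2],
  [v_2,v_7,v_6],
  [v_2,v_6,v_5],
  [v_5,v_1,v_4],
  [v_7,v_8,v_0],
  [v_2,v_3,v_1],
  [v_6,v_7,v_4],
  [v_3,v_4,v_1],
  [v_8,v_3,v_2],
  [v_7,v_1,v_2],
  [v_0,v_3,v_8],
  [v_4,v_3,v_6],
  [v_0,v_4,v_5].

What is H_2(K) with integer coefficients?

H_2 ≅ 0.

Fix the vertex order v_0 < v_1 < v_2 < v_3 < v_4 < v_5 < v_6 < v_7 < v_8 and write every simplex with vertices in increasing order. Then dim K = 2 and the simplices of K are:

  0-simplices (9): [v_0], [v_1], [v_2], [v_3], [v_4], [v_5], [v_6], [v_7], [v_8]
  1-simplices (27): (27 of them)
  2-simplices (18): (18 of them)

so the chain groups are C_0 ≅ Z^9, C_1 ≅ Z^27, C_2 ≅ Z^18.

Boundary ∂_1: C_1 → C_0 maps an edge to its endpoints' difference, ∂[p,q] = q − p. For instance
  ∂[v_5,v_6] = [v_6] − [v_5].
This gives a 9×27 integer matrix of rank 8; reducing to Smith normal form yields diagonal entries (1,1,1,1,1,1,1,1).

∂_2: C_2 → C_1 acts by ∂[p,q,r] = [q,r] − [p,r] + [p,q]. For instance
  ∂[v_0,v_3,v_6] = [v_3,v_6] − [v_0,v_6] + [v_0,v_3],
  ∂[v_0,v_7,v_8] = [v_7,v_8] − [v_0,v_8] + [v_0,v_7].
As a 27×18 matrix over Z this has rank 18, with invariant factors (1,1,1,1,1,1,1,1,1,1,1,1,1,1,1,1,1,2).

Reading off H_k = ker ∂_k / im ∂_{k+1}:

  H_2: rank ker ∂_2 − rank ∂_3 = (18 − 18) − 0 = 0, and there is no ∂_3, so H_2 = 0.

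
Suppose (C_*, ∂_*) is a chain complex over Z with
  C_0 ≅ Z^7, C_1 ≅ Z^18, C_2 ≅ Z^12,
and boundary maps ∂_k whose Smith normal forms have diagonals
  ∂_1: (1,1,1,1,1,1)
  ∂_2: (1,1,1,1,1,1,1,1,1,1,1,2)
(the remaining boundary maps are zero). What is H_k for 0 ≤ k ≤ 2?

H_0: b_0 = 7 − 0 − 6 = 1; torsion from ∂_1 factors > 1: none. So H_0 = Z.
H_1: b_1 = 18 − 6 − 12 = 0; torsion from ∂_2 factors > 1: [2]. So H_1 = Z/2Z.
H_2: b_2 = 12 − 12 − 0 = 0; torsion from ∂_3 factors > 1: none. So H_2 = 0.

H_0 = Z,  H_1 = Z/2Z,  H_2 = 0.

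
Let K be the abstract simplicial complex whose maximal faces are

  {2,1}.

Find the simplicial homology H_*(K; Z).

H_0 = Z,  H_1 = 0.

We work with the vertex ordering 1 < 2. The simplices of K, each written with vertices in increasing order, are:

  0-simplices (2): [1], [2]
  1-simplices (1): [1,2]

Hence C_0 ≅ Z^2, C_1 ≅ Z^1.

The boundary map ∂_1: C_1 → C_0 sends each edge [p,q] (with p < q) to q − p. For instance
  ∂[1,2] = [2] − [1].
The resulting 2×1 matrix has rank 1, and its Smith normal form has invariant factors (1).

Reading off H_k = ker ∂_k / im ∂_{k+1}:

  H_0: rank C_0 − rank ∂_1 = 2 − 1 = 1, and the invariant factors of ∂_1 are all 1, so H_0 ≅ Z.
  H_1: rank ker ∂_1 − rank ∂_2 = (1 − 1) − 0 = 0, and there is no ∂_2, so H_1 ≅ 0.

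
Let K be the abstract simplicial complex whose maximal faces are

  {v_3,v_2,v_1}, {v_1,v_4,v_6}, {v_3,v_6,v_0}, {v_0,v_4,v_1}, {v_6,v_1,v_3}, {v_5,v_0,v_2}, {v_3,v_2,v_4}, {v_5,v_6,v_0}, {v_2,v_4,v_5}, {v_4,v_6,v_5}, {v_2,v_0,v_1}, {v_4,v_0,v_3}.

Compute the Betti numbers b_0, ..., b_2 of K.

We work with the vertex ordering v_0 < v_1 < v_2 < v_3 < v_4 < v_5 < v_6. The simplices of K, each written with vertices in increasing order, are:

  0-simplices (7): [v_0], [v_1], [v_2], [v_3], [v_4], [v_5], [v_6]
  1-simplices (18): (18 of them)
  2-simplices (12): (12 of them)

Hence C_0 ≅ Z^7, C_1 ≅ Z^18, C_2 ≅ Z^12.

The boundary map ∂_1: C_1 → C_0 is given by ∂[p,q] = [q] − [p].
This gives a 7×18 integer matrix of rank 6; reducing to Smith normal form yields diagonal entries (1,1,1,1,1,1).

The boundary map ∂_2: C_2 → C_1 acts by ∂[p,q,r] = [q,r] − [p,r] + [p,q]. For instance
  ∂[v_0,v_5,v_6] = [v_5,v_6] − [v_0,v_6] + [v_0,v_5],
  ∂[v_2,v_3,v_4] = [v_3,v_4] − [v_2,v_4] + [v_2,v_3].
The 18×12 boundary matrix has rank 12 and Smith normal form diag(1,1,1,1,1,1,1,1,1,1,1,2).

Computing H_k = (kernel of ∂_k) / (image of ∂_{k+1}):

  H_0: rank C_0 − rank ∂_1 = 7 − 6 = 1, and the invariant factors of ∂_1 are all 1, so H_0 ≅ Z.
  H_1: rank ker ∂_1 − rank ∂_2 = (18 − 6) − 12 = 0, and ∂_2 has invariant factor 2 > 1, so H_1 ≅ Z/2.
  H_2: rank ker ∂_2 − rank ∂_3 = (12 − 12) − 0 = 0, and there is no ∂_3, so H_2 ≅ 0.

Hence the Betti numbers are b_0 = 1, b_1 = 0, b_2 = 0.

b_0 = 1, b_1 = 0, b_2 = 0.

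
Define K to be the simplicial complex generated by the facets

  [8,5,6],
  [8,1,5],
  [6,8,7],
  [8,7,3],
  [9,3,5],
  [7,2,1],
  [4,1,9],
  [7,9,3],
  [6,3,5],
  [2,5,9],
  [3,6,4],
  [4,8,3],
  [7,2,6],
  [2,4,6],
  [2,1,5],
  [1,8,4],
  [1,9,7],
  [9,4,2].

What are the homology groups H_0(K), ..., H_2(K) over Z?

H_0 ≅ Z,  H_1 ≅ Z ⊕ Z/2,  H_2 = 0.

Order the vertices as 1 < 2 < 3 < 4 < 5 < 6 < 7 < 8 < 9. Listing each simplex with vertices in this order, K has dimension 2 with simplices:

  0-simplices (9): [1], [2], [3], [4], [5], [6], [7], [8], [9]
  1-simplices (27): (27 of them)
  2-simplices (18): [1,2,5], [1,2,7], [1,4,8], [1,4,9], [1,5,8], [1,7,9], [2,4,6], [2,4,9], [2,5,9], [2,6,7], [3,4,6], [3,4,8], [3,5,6], [3,5,9], [3,7,8], [3,7,9], [5,6,8], [6,7,8]

Hence C_0 ≅ Z^9, C_1 ≅ Z^27, C_2 ≅ Z^18.

Boundary ∂_1: C_1 → C_0 sends each edge [p,q] (with p < q) to q − p.
The 9×27 boundary matrix has rank 8 and Smith normal form diag(1,1,1,1,1,1,1,1).

The boundary map ∂_2: C_2 → C_1 sends each 2-simplex [p,q,r] to [q,r] − [p,r] + [p,q]. For instance
  ∂[6,7,8] = [7,8] − [6,8] + [6,7],
  ∂[1,4,8] = [4,8] − [1,8] + [1,4].
The 27×18 boundary matrix has rank 18 and Smith normal form diag(1,1,1,1,1,1,1,1,1,1,1,1,1,1,1,1,1,2).

From H_k ≅ ker(∂_k) / im(∂_{k+1}) we obtain:

  H_0: rank C_0 − rank ∂_1 = 9 − 8 = 1, and the invariant factors of ∂_1 are all 1, so H_0 ≅ Z.
  H_1: rank ker ∂_1 − rank ∂_2 = (27 − 8) − 18 = 1, and ∂_2 has invariant factor 2 > 1, so H_1 ≅ Z ⊕ Z/2.
  H_2: rank ker ∂_2 − rank ∂_3 = (18 − 18) − 0 = 0, and there is no ∂_3, so H_2 ≅ 0.

As a check, the Euler characteristic is 9 − 27 + 18 = 0, which agrees with 1 − 1 + 0 = 0.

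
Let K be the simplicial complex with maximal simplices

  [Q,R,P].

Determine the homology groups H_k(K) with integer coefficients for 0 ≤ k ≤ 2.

H_0 ≅ Z,  H_1 = 0,  H_2 = 0.

Take the total order P < Q < R on the vertex set. Then K (dimension 2) consists of the simplices:

  0-simplices (3): P, Q, R
  1-simplices (3): PQ, PR, QR
  2-simplices (1): PQR

giving chain groups C_0 ≅ Z^3, C_1 ≅ Z^3, C_2 ≅ Z^1.

∂_1: C_1 → C_0 maps an edge to its endpoints' difference, ∂[p,q] = q − p. For instance
  ∂PQ = Q − P.
The 3×3 boundary matrix has rank 2 and Smith normal form diag(1,1).

∂_2: C_2 → C_1 maps a triangle to the signed sum of its edges. For instance
  ∂PQR = QR − PR + PQ.
The resulting 3×1 matrix has rank 1, and its Smith normal form has invariant factors (1).

Computing H_k = (kernel of ∂_k) / (image of ∂_{k+1}):

  H_0: rank C_0 − rank ∂_1 = 3 − 2 = 1, and the invariant factors of ∂_1 are all 1, so H_0 = Z.
  H_1: rank ker ∂_1 − rank ∂_2 = (3 − 2) − 1 = 0, and the invariant factors of ∂_2 are all 1, so H_1 = 0.
  H_2: rank ker ∂_2 − rank ∂_3 = (1 − 1) − 0 = 0, and there is no ∂_3, so H_2 = 0.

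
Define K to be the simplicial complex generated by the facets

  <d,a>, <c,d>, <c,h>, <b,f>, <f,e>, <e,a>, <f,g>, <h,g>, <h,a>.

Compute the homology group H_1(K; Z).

Order the vertices as a < b < c < d < e < f < g < h. Listing each simplex with vertices in this order, K has dimension 1 with simplices:

  0-simplices (8): a, b, c, d, e, f, g, h
  1-simplices (9): ad, ae, ah, bf, cd, ch, ef, fg, gh

so the chain groups are C_0 ≅ Z^8, C_1 ≅ Z^9.

The boundary map ∂_1: C_1 → C_0 maps an edge to its endpoints' difference, ∂[p,q] = q − p.
The resulting 8×9 matrix has rank 7, and its Smith normal form has invariant factors (1,1,1,1,1,1,1).

Now H_k = ker ∂_k / im ∂_{k+1}, so:

  H_1: rank ker ∂_1 − rank ∂_2 = (9 − 7) − 0 = 2, and there is no ∂_2, so H_1 ≅ Z^2.

H_1 = Z^2.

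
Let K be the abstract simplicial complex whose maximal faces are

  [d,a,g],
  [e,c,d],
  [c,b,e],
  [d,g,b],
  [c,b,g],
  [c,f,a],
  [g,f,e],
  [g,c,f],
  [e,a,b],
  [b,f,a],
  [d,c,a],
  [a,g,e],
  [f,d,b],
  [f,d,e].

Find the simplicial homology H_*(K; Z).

Fix the vertex order a < b < c < d < e < f < g and write every simplex with vertices in increasing order. Then dim K = 2 and the simplices of K are:

  0-simplices (7): a, b, c, d, e, f, g
  1-simplices (21): ab, ac, ad, ae, af, ag, bc, bd, be, bf, bg, cd, ce, cf, cg, de, df, dg, ef, eg, fg
  2-simplices (14): abe, abf, acd, acf, adg, aeg, bce, bcg, bdf, bdg, cde, cfg, def, efg

giving chain groups C_0 ≅ Z^7, C_1 ≅ Z^21, C_2 ≅ Z^14.

Boundary ∂_1: C_1 → C_0 is given by ∂[p,q] = [q] − [p]. For instance
  ∂ad = d − a.
The 7×21 boundary matrix has rank 6 and Smith normal form diag(1,1,1,1,1,1).

Boundary ∂_2: C_2 → C_1 sends each 2-simplex [p,q,r] to [q,r] − [p,r] + [p,q]. For instance
  ∂adg = dg − ag + ad,
  ∂bdf = df − bf + bd.
The resulting 21×14 matrix has rank 13, and its Smith normal form has invariant factors (1,1,1,1,1,1,1,1,1,1,1,1,1).

Reading off H_k = ker ∂_k / im ∂_{k+1}:

  H_0: rank C_0 − rank ∂_1 = 7 − 6 = 1, and the invariant factors of ∂_1 are all 1, so H_0 = Z.
  H_1: rank ker ∂_1 − rank ∂_2 = (21 − 6) − 13 = 2, and the invariant factors of ∂_2 are all 1, so H_1 = Z^2.
  H_2: rank ker ∂_2 − rank ∂_3 = (14 − 13) − 0 = 1, and there is no ∂_3, so H_2 = Z.

As a check, the Euler characteristic is 7 − 21 + 14 = 0, which agrees with 1 − 2 + 1 = 0.

H_0 ≅ Z,  H_1 ≅ Z^2,  H_2 ≅ Z.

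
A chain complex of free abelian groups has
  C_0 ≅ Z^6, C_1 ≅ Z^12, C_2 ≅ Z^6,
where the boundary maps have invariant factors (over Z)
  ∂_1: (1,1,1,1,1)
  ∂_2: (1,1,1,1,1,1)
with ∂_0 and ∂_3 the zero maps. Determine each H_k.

H_0: b_0 = 6 − 0 − 5 = 1; torsion from ∂_1 factors > 1: none. So H_0 ≅ Z.
H_1: b_1 = 12 − 5 − 6 = 1; torsion from ∂_2 factors > 1: none. So H_1 ≅ Z.
H_2: b_2 = 6 − 6 − 0 = 0; torsion from ∂_3 factors > 1: none. So H_2 ≅ 0.

H_0 ≅ Z,  H_1 ≅ Z,  H_2 = 0.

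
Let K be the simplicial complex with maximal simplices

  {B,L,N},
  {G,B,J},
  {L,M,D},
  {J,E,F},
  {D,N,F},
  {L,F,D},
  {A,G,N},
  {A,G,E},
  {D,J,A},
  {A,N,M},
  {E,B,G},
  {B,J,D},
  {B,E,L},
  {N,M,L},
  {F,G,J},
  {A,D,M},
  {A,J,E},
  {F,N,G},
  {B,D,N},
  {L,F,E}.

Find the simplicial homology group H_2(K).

H_2 ≅ 0.

K has 10 vertices, 30 edges, 20 triangles.
rank ∂_2 = 20, rank ∂_3 = 0 ⇒ b_2 = 20 − 20 − 0 = 0. So H_2 = 0.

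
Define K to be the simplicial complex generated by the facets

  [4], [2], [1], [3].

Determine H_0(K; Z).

H_0 = Z^4.

Order the vertices as 1 < 2 < 3 < 4. Listing each simplex with vertices in this order, K has dimension 0 with simplices:

  0-simplices (4): [1], [2], [3], [4]

so the chain groups are C_0 ≅ Z^4.

From H_k ≅ ker(∂_k) / im(∂_{k+1}) we obtain:

  H_0: rank C_0 − rank ∂_1 = 4 − 0 = 4, and there is no ∂_1, so H_0 ≅ Z^4.

(K is a triangulation of a set of 4 points.)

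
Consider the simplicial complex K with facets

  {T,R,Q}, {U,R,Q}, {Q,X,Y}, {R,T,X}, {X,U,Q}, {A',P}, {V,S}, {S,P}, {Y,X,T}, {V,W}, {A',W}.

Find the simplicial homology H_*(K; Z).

H_0 ≅ Z^2,  H_1 ≅ Z^2,  H_2 = 0.

Fix the vertex order P < Q < R < S < T < U < V < W < X < Y < A' and write every simplex with vertices in increasing order. Then dim K = 2 and the simplices of K are:

  0-simplices (11): [P], [Q], [R], [S], [T], [U], [V], [W], [X], [Y], [A']
  1-simplices (17): [P,S], [P,A'], [Q,R], [Q,T], [Q,U], [Q,X], [Q,Y], [R,T], [R,U], [R,X], [S,V], [T,X], [T,Y], [U,X], [V,W], [W,A'], [X,Y]
  2-simplices (6): [Q,R,T], [Q,R,U], [Q,U,X], [Q,X,Y], [R,T,X], [T,X,Y]

Hence C_0 ≅ Z^11, C_1 ≅ Z^17, C_2 ≅ Z^6.

Boundary ∂_1: C_1 → C_0 sends each edge [p,q] (with p < q) to q − p. For instance
  ∂[V,W] = [W] − [V].
The 11×17 boundary matrix has rank 9 and Smith normal form diag(1,1,1,1,1,1,1,1,1).

Boundary ∂_2: C_2 → C_1 maps a triangle to the signed sum of its edges. For instance
  ∂[Q,R,U] = [R,U] − [Q,U] + [Q,R],
  ∂[Q,R,T] = [R,T] − [Q,T] + [Q,R].
As a 17×6 matrix over Z this has rank 6, with invariant factors (1,1,1,1,1,1).

Computing H_k = (kernel of ∂_k) / (image of ∂_{k+1}):

  H_0: rank C_0 − rank ∂_1 = 11 − 9 = 2, and the invariant factors of ∂_1 are all 1, so H_0 = Z^2.
  H_1: rank ker ∂_1 − rank ∂_2 = (17 − 9) − 6 = 2, and the invariant factors of ∂_2 are all 1, so H_1 = Z^2.
  H_2: rank ker ∂_2 − rank ∂_3 = (6 − 6) − 0 = 0, and there is no ∂_3, so H_2 = 0.

As a check, the Euler characteristic is 11 − 17 + 6 = 0, which agrees with 2 − 2 + 0 = 0.
(K is a triangulation of the disjoint union of the circle S^1 and the cylinder S^1 x I.)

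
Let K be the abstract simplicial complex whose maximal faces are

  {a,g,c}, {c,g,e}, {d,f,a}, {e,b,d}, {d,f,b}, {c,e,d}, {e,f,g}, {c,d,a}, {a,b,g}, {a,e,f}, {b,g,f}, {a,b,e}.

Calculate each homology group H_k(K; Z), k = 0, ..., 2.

Take the total order a < b < c < d < e < f < g on the vertex set. Then K (dimension 2) consists of the simplices:

  0-simplices (7): a, b, c, d, e, f, g
  1-simplices (18): ab, ac, ad, ae, af, ag, bd, be, bf, bg, cd, ce, cg, de, df, ef, eg, fg
  2-simplices (12): abe, abg, acd, acg, adf, aef, bde, bdf, bfg, cde, ceg, efg

so the chain groups are C_0 ≅ Z^7, C_1 ≅ Z^18, C_2 ≅ Z^12.

The boundary map ∂_1: C_1 → C_0 sends each edge [p,q] (with p < q) to q − p.
The 7×18 boundary matrix has rank 6 and Smith normal form diag(1,1,1,1,1,1).

The boundary map ∂_2: C_2 → C_1 sends each 2-simplex [p,q,r] to [q,r] − [p,r] + [p,q]. For instance
  ∂bdf = df − bf + bd,
  ∂efg = fg − eg + ef.
As a 18×12 matrix over Z this has rank 12, with invariant factors (1,1,1,1,1,1,1,1,1,1,1,2).

Reading off H_k = ker ∂_k / im ∂_{k+1}:

  H_0: rank C_0 − rank ∂_1 = 7 − 6 = 1, and the invariant factors of ∂_1 are all 1, so H_0 = Z.
  H_1: rank ker ∂_1 − rank ∂_2 = (18 − 6) − 12 = 0, and ∂_2 has invariant factor 2 > 1, so H_1 = Z/2Z.
  H_2: rank ker ∂_2 − rank ∂_3 = (12 − 12) − 0 = 0, and there is no ∂_3, so H_2 = 0.

(K is a triangulation of the real projective plane RP^2.)

H_0 = Z,  H_1 = Z/2Z,  H_2 = 0.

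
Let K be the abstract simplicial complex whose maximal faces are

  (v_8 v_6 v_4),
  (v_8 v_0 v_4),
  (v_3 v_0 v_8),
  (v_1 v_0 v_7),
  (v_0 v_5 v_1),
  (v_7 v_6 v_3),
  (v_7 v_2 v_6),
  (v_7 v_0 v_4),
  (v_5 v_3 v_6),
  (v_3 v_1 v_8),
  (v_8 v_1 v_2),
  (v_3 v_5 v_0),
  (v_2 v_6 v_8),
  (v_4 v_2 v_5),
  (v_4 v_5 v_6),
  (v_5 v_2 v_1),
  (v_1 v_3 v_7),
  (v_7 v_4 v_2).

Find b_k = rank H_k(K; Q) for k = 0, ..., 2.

b_0 = 1, b_1 = 1, b_2 = 0.

Order the vertices as v_0 < v_1 < v_2 < v_3 < v_4 < v_5 < v_6 < v_7 < v_8. Listing each simplex with vertices in this order, K has dimension 2 with simplices:

  0-simplices (9): [v_0], [v_1], [v_2], [v_3], [v_4], [v_5], [v_6], [v_7], [v_8]
  1-simplices (27): (27 of them)
  2-simplices (18): (18 of them)

so the chain groups are C_0 ≅ Z^9, C_1 ≅ Z^27, C_2 ≅ Z^18.

Boundary ∂_1: C_1 → C_0 is given by ∂[p,q] = [q] − [p]. For instance
  ∂[v_1,v_8] = [v_8] − [v_1].
The resulting 9×27 matrix has rank 8, and its Smith normal form has invariant factors (1,1,1,1,1,1,1,1).

∂_2: C_2 → C_1 maps a triangle to the signed sum of its edges. For instance
  ∂[v_0,v_1,v_5] = [v_1,v_5] − [v_0,v_5] + [v_0,v_1],
  ∂[v_0,v_4,v_8] = [v_4,v_8] − [v_0,v_8] + [v_0,v_4].
The resulting 27×18 matrix has rank 18, and its Smith normal form has invariant factors (1,1,1,1,1,1,1,1,1,1,1,1,1,1,1,1,1,2).

Computing H_k = (kernel of ∂_k) / (image of ∂_{k+1}):

  H_0: rank C_0 − rank ∂_1 = 9 − 8 = 1, and the invariant factors of ∂_1 are all 1, so H_0 ≅ Z.
  H_1: rank ker ∂_1 − rank ∂_2 = (27 − 8) − 18 = 1, and ∂_2 has invariant factor 2 > 1, so H_1 ≅ Z ⊕ Z/2.
  H_2: rank ker ∂_2 − rank ∂_3 = (18 − 18) − 0 = 0, and there is no ∂_3, so H_2 ≅ 0.

Hence the Betti numbers are b_0 = 1, b_1 = 1, b_2 = 0.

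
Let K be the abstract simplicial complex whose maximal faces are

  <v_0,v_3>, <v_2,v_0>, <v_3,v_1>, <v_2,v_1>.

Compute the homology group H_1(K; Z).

K has 4 vertices, 4 edges.
rank ∂_1 = 3, rank ∂_2 = 0 ⇒ b_1 = 4 − 3 − 0 = 1. So H_1 = Z.

H_1 = Z.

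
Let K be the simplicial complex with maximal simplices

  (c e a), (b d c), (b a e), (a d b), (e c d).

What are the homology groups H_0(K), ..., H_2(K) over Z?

Take the total order a < b < c < d < e on the vertex set. Then K (dimension 2) consists of the simplices:

  0-simplices (5): a, b, c, d, e
  1-simplices (10): ab, ac, ad, ae, bc, bd, be, cd, ce, de
  2-simplices (5): abd, abe, ace, bcd, cde

giving chain groups C_0 ≅ Z^5, C_1 ≅ Z^10, C_2 ≅ Z^5.

Boundary ∂_1: C_1 → C_0 is given by ∂[p,q] = [q] − [p]. For instance
  ∂cd = d − c.
As a 5×10 matrix over Z this has rank 4, with invariant factors (1,1,1,1).

∂_2: C_2 → C_1 maps a triangle to the signed sum of its edges. For instance
  ∂cde = de − ce + cd,
  ∂ace = ce − ae + ac.
The 10×5 boundary matrix has rank 5 and Smith normal form diag(1,1,1,1,1).

From H_k ≅ ker(∂_k) / im(∂_{k+1}) we obtain:

  H_0: rank C_0 − rank ∂_1 = 5 − 4 = 1, and the invariant factors of ∂_1 are all 1, so H_0 ≅ Z.
  H_1: rank ker ∂_1 − rank ∂_2 = (10 − 4) − 5 = 1, and the invariant factors of ∂_2 are all 1, so H_1 ≅ Z.
  H_2: rank ker ∂_2 − rank ∂_3 = (5 − 5) − 0 = 0, and there is no ∂_3, so H_2 ≅ 0.

H_0 = Z,  H_1 = Z,  H_2 = 0.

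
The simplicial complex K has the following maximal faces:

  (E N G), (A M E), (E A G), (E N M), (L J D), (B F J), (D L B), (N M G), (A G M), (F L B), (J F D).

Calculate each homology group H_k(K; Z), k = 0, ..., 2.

Take the total order A < B < D < E < F < G < J < L < M < N on the vertex set. Then K (dimension 2) consists of the simplices:

  0-simplices (10): A, B, D, E, F, G, J, L, M, N
  1-simplices (19): AE, AG, AM, BD, BF, BJ, BL, DF, DJ, DL, EG, EM, EN, FJ, FL, GM, GN, JL, MN
  2-simplices (11): AEG, AEM, AGM, BDL, BFJ, BFL, DFJ, DJL, EGN, EMN, GMN

so the chain groups are C_0 ≅ Z^10, C_1 ≅ Z^19, C_2 ≅ Z^11.

The boundary map ∂_1: C_1 → C_0 maps an edge to its endpoints' difference, ∂[p,q] = q − p.
The resulting 10×19 matrix has rank 8, and its Smith normal form has invariant factors (1,1,1,1,1,1,1,1).

∂_2: C_2 → C_1 sends each 2-simplex [p,q,r] to [q,r] − [p,r] + [p,q]. For instance
  ∂DFJ = FJ − DJ + DF,
  ∂EMN = MN − EN + EM.
The resulting 19×11 matrix has rank 10, and its Smith normal form has invariant factors (1,1,1,1,1,1,1,1,1,1).

Computing H_k = (kernel of ∂_k) / (image of ∂_{k+1}):

  H_0: rank C_0 − rank ∂_1 = 10 − 8 = 2, and the invariant factors of ∂_1 are all 1, so H_0 ≅ Z^2.
  H_1: rank ker ∂_1 − rank ∂_2 = (19 − 8) − 10 = 1, and the invariant factors of ∂_2 are all 1, so H_1 ≅ Z.
  H_2: rank ker ∂_2 − rank ∂_3 = (11 − 10) − 0 = 1, and there is no ∂_3, so H_2 ≅ Z.

As a check, the Euler characteristic is 10 − 19 + 11 = 2, which agrees with 2 − 1 + 1 = 2.

H_0 = Z^2,  H_1 = Z,  H_2 = Z.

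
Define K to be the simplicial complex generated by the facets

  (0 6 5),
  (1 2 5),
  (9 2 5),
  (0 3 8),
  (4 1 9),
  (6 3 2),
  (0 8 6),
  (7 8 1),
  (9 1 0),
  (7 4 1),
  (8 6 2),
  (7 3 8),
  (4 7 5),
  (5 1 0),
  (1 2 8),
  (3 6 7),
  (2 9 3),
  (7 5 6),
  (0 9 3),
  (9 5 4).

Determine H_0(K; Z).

H_0 = Z.

We work with the vertex ordering 0 < 1 < 2 < 3 < 4 < 5 < 6 < 7 < 8 < 9. The simplices of K, each written with vertices in increasing order, are:

  0-simplices (10): [0], [1], [2], [3], [4], [5], [6], [7], [8], [9]
  1-simplices (30): (30 of them)
  2-simplices (20): (20 of them)

giving chain groups C_0 ≅ Z^10, C_1 ≅ Z^30, C_2 ≅ Z^20.

∂_1: C_1 → C_0 sends each edge [p,q] (with p < q) to q − p. For instance
  ∂[0,1] = [1] − [0].
This gives a 10×30 integer matrix of rank 9; reducing to Smith normal form yields diagonal entries (1,1,1,1,1,1,1,1,1).

∂_2: C_2 → C_1 sends each 2-simplex [p,q,r] to [q,r] − [p,r] + [p,q]. For instance
  ∂[1,4,7] = [4,7] − [1,7] + [1,4],
  ∂[0,1,9] = [1,9] − [0,9] + [0,1].
The 30×20 boundary matrix has rank 20 and Smith normal form diag(1,1,1,1,1,1,1,1,1,1,1,1,1,1,1,1,1,1,1,2).

Now H_k = ker ∂_k / im ∂_{k+1}, so:

  H_0: rank C_0 − rank ∂_1 = 10 − 9 = 1, and the invariant factors of ∂_1 are all 1, so H_0 ≅ Z.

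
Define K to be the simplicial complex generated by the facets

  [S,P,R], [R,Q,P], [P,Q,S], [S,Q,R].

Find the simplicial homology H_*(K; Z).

H_0 = Z,  H_1 = 0,  H_2 = Z.

Take the total order P < Q < R < S on the vertex set. Then K (dimension 2) consists of the simplices:

  0-simplices (4): P, Q, R, S
  1-simplices (6): PQ, PR, PS, QR, QS, RS
  2-simplices (4): PQR, PQS, PRS, QRS

Hence C_0 ≅ Z^4, C_1 ≅ Z^6, C_2 ≅ Z^4.

The boundary map ∂_1: C_1 → C_0 is given by ∂[p,q] = [q] − [p].
The resulting 4×6 matrix has rank 3, and its Smith normal form has invariant factors (1,1,1).

The boundary map ∂_2: C_2 → C_1 acts by ∂[p,q,r] = [q,r] − [p,r] + [p,q]. For instance
  ∂QRS = RS − QS + QR,
  ∂PQS = QS − PS + PQ.
The 6×4 boundary matrix has rank 3 and Smith normal form diag(1,1,1).

From H_k ≅ ker(∂_k) / im(∂_{k+1}) we obtain:

  H_0: rank C_0 − rank ∂_1 = 4 − 3 = 1, and the invariant factors of ∂_1 are all 1, so H_0 = Z.
  H_1: rank ker ∂_1 − rank ∂_2 = (6 − 3) − 3 = 0, and the invariant factors of ∂_2 are all 1, so H_1 = 0.
  H_2: rank ker ∂_2 − rank ∂_3 = (4 − 3) − 0 = 1, and there is no ∂_3, so H_2 = Z.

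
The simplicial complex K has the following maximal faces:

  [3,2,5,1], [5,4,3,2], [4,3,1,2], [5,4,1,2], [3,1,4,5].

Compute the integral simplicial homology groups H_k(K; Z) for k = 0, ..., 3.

H_0 = Z,  H_1 = 0,  H_2 = 0,  H_3 = Z.

Fix the vertex order 1 < 2 < 3 < 4 < 5 and write every simplex with vertices in increasing order. Then dim K = 3 and the simplices of K are:

  0-simplices (5): [1], [2], [3], [4], [5]
  1-simplices (10): [1,2], [1,3], [1,4], [1,5], [2,3], [2,4], [2,5], [3,4], [3,5], [4,5]
  2-simplices (10): [1,2,3], [1,2,4], [1,2,5], [1,3,4], [1,3,5], [1,4,5], [2,3,4], [2,3,5], [2,4,5], [3,4,5]
  3-simplices (5): [1,2,3,4], [1,2,3,5], [1,2,4,5], [1,3,4,5], [2,3,4,5]

Hence C_0 ≅ Z^5, C_1 ≅ Z^10, C_2 ≅ Z^10, C_3 ≅ Z^5.

Boundary ∂_1: C_1 → C_0 sends each edge [p,q] (with p < q) to q − p.
This gives a 5×10 integer matrix of rank 4; reducing to Smith normal form yields diagonal entries (1,1,1,1).

The boundary map ∂_2: C_2 → C_1 sends each 2-simplex [p,q,r] to [q,r] − [p,r] + [p,q]. For instance
  ∂[2,4,5] = [4,5] − [2,5] + [2,4],
  ∂[2,3,5] = [3,5] − [2,5] + [2,3].
As a 10×10 matrix over Z this has rank 6, with invariant factors (1,1,1,1,1,1).

∂_3: C_3 → C_2 sends each 3-simplex σ to the alternating sum Σ_i (−1)^i (σ with its i-th vertex removed). For instance
  ∂[1,2,4,5] = [2,4,5] − [1,4,5] + [1,2,5] − [1,2,4],
  ∂[1,2,3,4] = [2,3,4] − [1,3,4] + [1,2,4] − [1,2,3].
As a 10×5 matrix over Z this has rank 4, with invariant factors (1,1,1,1).

Computing H_k = (kernel of ∂_k) / (image of ∂_{k+1}):

  H_0: rank C_0 − rank ∂_1 = 5 − 4 = 1, and the invariant factors of ∂_1 are all 1, so H_0 = Z.
  H_1: rank ker ∂_1 − rank ∂_2 = (10 − 4) − 6 = 0, and the invariant factors of ∂_2 are all 1, so H_1 = 0.
  H_2: rank ker ∂_2 − rank ∂_3 = (10 − 6) − 4 = 0, and the invariant factors of ∂_3 are all 1, so H_2 = 0.
  H_3: rank ker ∂_3 − rank ∂_4 = (5 − 4) − 0 = 1, and there is no ∂_4, so H_3 = Z.

As a check, the Euler characteristic is 5 − 10 + 10 − 5 = 0, which agrees with 1 − 0 + 0 − 1 = 0.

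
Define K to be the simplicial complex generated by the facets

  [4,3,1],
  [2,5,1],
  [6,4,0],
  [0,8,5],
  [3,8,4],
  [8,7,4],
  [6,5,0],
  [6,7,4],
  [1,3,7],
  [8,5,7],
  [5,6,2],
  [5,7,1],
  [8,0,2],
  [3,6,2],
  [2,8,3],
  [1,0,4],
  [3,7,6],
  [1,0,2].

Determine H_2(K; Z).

Fix the vertex order 0 < 1 < 2 < 3 < 4 < 5 < 6 < 7 < 8 and write every simplex with vertices in increasing order. Then dim K = 2 and the simplices of K are:

  0-simplices (9): [0], [1], [2], [3], [4], [5], [6], [7], [8]
  1-simplices (27): (27 of them)
  2-simplices (18): [0,1,2], [0,1,4], [0,2,8], [0,4,6], [0,5,6], [0,5,8], [1,2,5], [1,3,4], [1,3,7], [1,5,7], [2,3,6], [2,3,8], [2,5,6], [3,4,8], [3,6,7], [4,6,7], [4,7,8], [5,7,8]

giving chain groups C_0 ≅ Z^9, C_1 ≅ Z^27, C_2 ≅ Z^18.

∂_1: C_1 → C_0 sends each edge [p,q] (with p < q) to q − p. For instance
  ∂[2,3] = [3] − [2].
This gives a 9×27 integer matrix of rank 8; reducing to Smith normal form yields diagonal entries (1,1,1,1,1,1,1,1).

Boundary ∂_2: C_2 → C_1 sends each 2-simplex [p,q,r] to [q,r] − [p,r] + [p,q]. For instance
  ∂[1,3,7] = [3,7] − [1,7] + [1,3],
  ∂[3,4,8] = [4,8] − [3,8] + [3,4].
The resulting 27×18 matrix has rank 18, and its Smith normal form has invariant factors (1,1,1,1,1,1,1,1,1,1,1,1,1,1,1,1,1,2).

Computing H_k = (kernel of ∂_k) / (image of ∂_{k+1}):

  H_2: rank ker ∂_2 − rank ∂_3 = (18 − 18) − 0 = 0, and there is no ∂_3, so H_2 ≅ 0.

H_2 = 0.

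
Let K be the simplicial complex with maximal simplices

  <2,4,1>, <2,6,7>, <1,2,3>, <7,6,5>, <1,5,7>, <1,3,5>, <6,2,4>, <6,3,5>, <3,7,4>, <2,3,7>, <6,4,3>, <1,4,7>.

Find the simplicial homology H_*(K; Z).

Take the total order 1 < 2 < 3 < 4 < 5 < 6 < 7 on the vertex set. Then K (dimension 2) consists of the simplices:

  0-simplices (7): [1], [2], [3], [4], [5], [6], [7]
  1-simplices (18): [1,2], [1,3], [1,4], [1,5], [1,7], [2,3], [2,4], [2,6], [2,7], [3,4], [3,5], [3,6], [3,7], [4,6], [4,7], [5,6], [5,7], [6,7]
  2-simplices (12): [1,2,3], [1,2,4], [1,3,5], [1,4,7], [1,5,7], [2,3,7], [2,4,6], [2,6,7], [3,4,6], [3,4,7], [3,5,6], [5,6,7]

giving chain groups C_0 ≅ Z^7, C_1 ≅ Z^18, C_2 ≅ Z^12.

∂_1: C_1 → C_0 sends each edge [p,q] (with p < q) to q − p.
As a 7×18 matrix over Z this has rank 6, with invariant factors (1,1,1,1,1,1).

Boundary ∂_2: C_2 → C_1 acts by ∂[p,q,r] = [q,r] − [p,r] + [p,q]. For instance
  ∂[1,4,7] = [4,7] − [1,7] + [1,4],
  ∂[1,2,3] = [2,3] − [1,3] + [1,2].
As a 18×12 matrix over Z this has rank 12, with invariant factors (1,1,1,1,1,1,1,1,1,1,1,2).

Computing H_k = (kernel of ∂_k) / (image of ∂_{k+1}):

  H_0: rank C_0 − rank ∂_1 = 7 − 6 = 1, and the invariant factors of ∂_1 are all 1, so H_0 = Z.
  H_1: rank ker ∂_1 − rank ∂_2 = (18 − 6) − 12 = 0, and ∂_2 has invariant factor 2 > 1, so H_1 = Z/2Z.
  H_2: rank ker ∂_2 − rank ∂_3 = (12 − 12) − 0 = 0, and there is no ∂_3, so H_2 = 0.

As a check, the Euler characteristic is 7 − 18 + 12 = 1, which agrees with 1 − 0 + 0 = 1.

H_0 = Z,  H_1 = Z/2Z,  H_2 = 0.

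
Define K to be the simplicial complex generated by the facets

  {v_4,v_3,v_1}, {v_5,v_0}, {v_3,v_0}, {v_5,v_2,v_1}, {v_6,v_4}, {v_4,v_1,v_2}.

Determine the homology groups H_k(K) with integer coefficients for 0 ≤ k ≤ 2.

H_0 = Z,  H_1 = Z,  H_2 = 0.

K has 7 vertices, 10 edges, 3 triangles.
rank ∂_0 = 0, rank ∂_1 = 6 ⇒ b_0 = 7 − 0 − 6 = 1; all invariant factors of ∂_1 are 1 so no torsion. So H_0 ≅ Z.
rank ∂_1 = 6, rank ∂_2 = 3 ⇒ b_1 = 10 − 6 − 3 = 1; all invariant factors of ∂_2 are 1 so no torsion. So H_1 ≅ Z.
rank ∂_2 = 3, rank ∂_3 = 0 ⇒ b_2 = 3 − 3 − 0 = 0. So H_2 ≅ 0.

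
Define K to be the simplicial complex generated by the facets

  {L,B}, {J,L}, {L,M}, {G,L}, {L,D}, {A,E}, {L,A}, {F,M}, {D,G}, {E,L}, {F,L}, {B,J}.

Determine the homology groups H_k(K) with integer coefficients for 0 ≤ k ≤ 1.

H_0 = Z,  H_1 = Z^4.

We work with the vertex ordering A < B < D < E < F < G < J < L < M. The simplices of K, each written with vertices in increasing order, are:

  0-simplices (9): A, B, D, E, F, G, J, L, M
  1-simplices (12): AE, AL, BJ, BL, DG, DL, EL, FL, FM, GL, JL, LM

Hence C_0 ≅ Z^9, C_1 ≅ Z^12.

∂_1: C_1 → C_0 is given by ∂[p,q] = [q] − [p]. For instance
  ∂FL = L − F.
The resulting 9×12 matrix has rank 8, and its Smith normal form has invariant factors (1,1,1,1,1,1,1,1).

Reading off H_k = ker ∂_k / im ∂_{k+1}:

  H_0: rank C_0 − rank ∂_1 = 9 − 8 = 1, and the invariant factors of ∂_1 are all 1, so H_0 ≅ Z.
  H_1: rank ker ∂_1 − rank ∂_2 = (12 − 8) − 0 = 4, and there is no ∂_2, so H_1 ≅ Z^4.

As a check, the Euler characteristic is 9 − 12 = -3, which agrees with 1 − 4 = -3.
(K is a triangulation of a wedge of 4 circles.)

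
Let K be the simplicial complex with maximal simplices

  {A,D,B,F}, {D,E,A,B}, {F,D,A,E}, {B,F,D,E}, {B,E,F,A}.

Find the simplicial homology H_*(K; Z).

H_0 = Z,  H_1 = 0,  H_2 = 0,  H_3 = Z.

Fix the vertex order A < B < D < E < F and write every simplex with vertices in increasing order. Then dim K = 3 and the simplices of K are:

  0-simplices (5): A, B, D, E, F
  1-simplices (10): AB, AD, AE, AF, BD, BE, BF, DE, DF, EF
  2-simplices (10): ABD, ABE, ABF, ADE, ADF, AEF, BDE, BDF, BEF, DEF
  3-simplices (5): ABDE, ABDF, ABEF, ADEF, BDEF

giving chain groups C_0 ≅ Z^5, C_1 ≅ Z^10, C_2 ≅ Z^10, C_3 ≅ Z^5.

Boundary ∂_1: C_1 → C_0 is given by ∂[p,q] = [q] − [p]. For instance
  ∂AF = F − A.
This gives a 5×10 integer matrix of rank 4; reducing to Smith normal form yields diagonal entries (1,1,1,1).

∂_2: C_2 → C_1 acts by ∂[p,q,r] = [q,r] − [p,r] + [p,q]. For instance
  ∂ABD = BD − AD + AB,
  ∂BDF = DF − BF + BD.
The resulting 10×10 matrix has rank 6, and its Smith normal form has invariant factors (1,1,1,1,1,1).

∂_3: C_3 → C_2 sends each 3-simplex σ to the alternating sum Σ_i (−1)^i (σ with its i-th vertex removed). For instance
  ∂BDEF = DEF − BEF + BDF − BDE,
  ∂ABDE = BDE − ADE + ABE − ABD.
This gives a 10×5 integer matrix of rank 4; reducing to Smith normal form yields diagonal entries (1,1,1,1).

From H_k ≅ ker(∂_k) / im(∂_{k+1}) we obtain:

  H_0: rank C_0 − rank ∂_1 = 5 − 4 = 1, and the invariant factors of ∂_1 are all 1, so H_0 = Z.
  H_1: rank ker ∂_1 − rank ∂_2 = (10 − 4) − 6 = 0, and the invariant factors of ∂_2 are all 1, so H_1 = 0.
  H_2: rank ker ∂_2 − rank ∂_3 = (10 − 6) − 4 = 0, and the invariant factors of ∂_3 are all 1, so H_2 = 0.
  H_3: rank ker ∂_3 − rank ∂_4 = (5 − 4) − 0 = 1, and there is no ∂_4, so H_3 = Z.

(K is a triangulation of the 3-sphere S^3.)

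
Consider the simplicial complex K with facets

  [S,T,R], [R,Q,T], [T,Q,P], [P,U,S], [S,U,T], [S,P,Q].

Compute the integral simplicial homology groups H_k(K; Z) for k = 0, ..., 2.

K has 6 vertices, 12 edges, 6 triangles.
rank ∂_0 = 0, rank ∂_1 = 5 ⇒ b_0 = 6 − 0 − 5 = 1; all invariant factors of ∂_1 are 1 so no torsion. So H_0 = Z.
rank ∂_1 = 5, rank ∂_2 = 6 ⇒ b_1 = 12 − 5 − 6 = 1; all invariant factors of ∂_2 are 1 so no torsion. So H_1 = Z.
rank ∂_2 = 6, rank ∂_3 = 0 ⇒ b_2 = 6 − 6 − 0 = 0. So H_2 = 0.

H_0 ≅ Z,  H_1 ≅ Z,  H_2 = 0.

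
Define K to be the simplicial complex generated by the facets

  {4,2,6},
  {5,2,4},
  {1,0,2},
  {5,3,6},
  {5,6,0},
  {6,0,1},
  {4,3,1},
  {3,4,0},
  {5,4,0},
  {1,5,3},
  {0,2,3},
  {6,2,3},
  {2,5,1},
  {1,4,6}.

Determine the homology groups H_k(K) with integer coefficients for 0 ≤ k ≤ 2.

H_0 ≅ Z,  H_1 ≅ Z^2,  H_2 ≅ Z.

Fix the vertex order 0 < 1 < 2 < 3 < 4 < 5 < 6 and write every simplex with vertices in increasing order. Then dim K = 2 and the simplices of K are:

  0-simplices (7): [0], [1], [2], [3], [4], [5], [6]
  1-simplices (21): [0,1], [0,2], [0,3], [0,4], [0,5], [0,6], [1,2], [1,3], [1,4], [1,5], [1,6], [2,3], [2,4], [2,5], [2,6], [3,4], [3,5], [3,6], [4,5], [4,6], [5,6]
  2-simplices (14): [0,1,2], [0,1,6], [0,2,3], [0,3,4], [0,4,5], [0,5,6], [1,2,5], [1,3,4], [1,3,5], [1,4,6], [2,3,6], [2,4,5], [2,4,6], [3,5,6]

giving chain groups C_0 ≅ Z^7, C_1 ≅ Z^21, C_2 ≅ Z^14.

∂_1: C_1 → C_0 maps an edge to its endpoints' difference, ∂[p,q] = q − p.
The 7×21 boundary matrix has rank 6 and Smith normal form diag(1,1,1,1,1,1).

∂_2: C_2 → C_1 acts by ∂[p,q,r] = [q,r] − [p,r] + [p,q]. For instance
  ∂[0,2,3] = [2,3] − [0,3] + [0,2],
  ∂[0,4,5] = [4,5] − [0,5] + [0,4].
This gives a 21×14 integer matrix of rank 13; reducing to Smith normal form yields diagonal entries (1,1,1,1,1,1,1,1,1,1,1,1,1).

From H_k ≅ ker(∂_k) / im(∂_{k+1}) we obtain:

  H_0: rank C_0 − rank ∂_1 = 7 − 6 = 1, and the invariant factors of ∂_1 are all 1, so H_0 = Z.
  H_1: rank ker ∂_1 − rank ∂_2 = (21 − 6) − 13 = 2, and the invariant factors of ∂_2 are all 1, so H_1 = Z^2.
  H_2: rank ker ∂_2 − rank ∂_3 = (14 − 13) − 0 = 1, and there is no ∂_3, so H_2 = Z.

(K is a triangulation of the torus T^2.)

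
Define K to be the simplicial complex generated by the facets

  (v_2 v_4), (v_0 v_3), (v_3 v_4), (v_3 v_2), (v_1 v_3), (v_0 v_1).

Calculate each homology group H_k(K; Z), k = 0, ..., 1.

We work with the vertex ordering v_0 < v_1 < v_2 < v_3 < v_4. The simplices of K, each written with vertices in increasing order, are:

  0-simplices (5): [v_0], [v_1], [v_2], [v_3], [v_4]
  1-simplices (6): [v_0,v_1], [v_0,v_3], [v_1,v_3], [v_2,v_3], [v_2,v_4], [v_3,v_4]

giving chain groups C_0 ≅ Z^5, C_1 ≅ Z^6.

Boundary ∂_1: C_1 → C_0 is given by ∂[p,q] = [q] − [p].
The 5×6 boundary matrix has rank 4 and Smith normal form diag(1,1,1,1).

Now H_k = ker ∂_k / im ∂_{k+1}, so:

  H_0: rank C_0 − rank ∂_1 = 5 − 4 = 1, and the invariant factors of ∂_1 are all 1, so H_0 = Z.
  H_1: rank ker ∂_1 − rank ∂_2 = (6 − 4) − 0 = 2, and there is no ∂_2, so H_1 = Z^2.

H_0 = Z,  H_1 = Z^2.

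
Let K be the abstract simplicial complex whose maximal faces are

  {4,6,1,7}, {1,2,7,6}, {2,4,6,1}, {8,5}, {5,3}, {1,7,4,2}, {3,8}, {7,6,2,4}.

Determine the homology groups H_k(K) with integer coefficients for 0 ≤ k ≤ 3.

We work with the vertex ordering 1 < 2 < 3 < 4 < 5 < 6 < 7 < 8. The simplices of K, each written with vertices in increasing order, are:

  0-simplices (8): [1], [2], [3], [4], [5], [6], [7], [8]
  1-simplices (13): [1,2], [1,4], [1,6], [1,7], [2,4], [2,6], [2,7], [3,5], [3,8], [4,6], [4,7], [5,8], [6,7]
  2-simplices (10): [1,2,4], [1,2,6], [1,2,7], [1,4,6], [1,4,7], [1,6,7], [2,4,6], [2,4,7], [2,6,7], [4,6,7]
  3-simplices (5): [1,2,4,6], [1,2,4,7], [1,2,6,7], [1,4,6,7], [2,4,6,7]

so the chain groups are C_0 ≅ Z^8, C_1 ≅ Z^13, C_2 ≅ Z^10, C_3 ≅ Z^5.

Boundary ∂_1: C_1 → C_0 sends each edge [p,q] (with p < q) to q − p.
The resulting 8×13 matrix has rank 6, and its Smith normal form has invariant factors (1,1,1,1,1,1).

∂_2: C_2 → C_1 acts by ∂[p,q,r] = [q,r] − [p,r] + [p,q]. For instance
  ∂[1,2,6] = [2,6] − [1,6] + [1,2],
  ∂[1,4,7] = [4,7] − [1,7] + [1,4].
As a 13×10 matrix over Z this has rank 6, with invariant factors (1,1,1,1,1,1).

∂_3: C_3 → C_2 sends each 3-simplex σ to the alternating sum Σ_i (−1)^i (σ with its i-th vertex removed). For instance
  ∂[1,2,6,7] = [2,6,7] − [1,6,7] + [1,2,7] − [1,2,6],
  ∂[1,4,6,7] = [4,6,7] − [1,6,7] + [1,4,7] − [1,4,6].
This gives a 10×5 integer matrix of rank 4; reducing to Smith normal form yields diagonal entries (1,1,1,1).

Computing H_k = (kernel of ∂_k) / (image of ∂_{k+1}):

  H_0: rank C_0 − rank ∂_1 = 8 − 6 = 2, and the invariant factors of ∂_1 are all 1, so H_0 ≅ Z^2.
  H_1: rank ker ∂_1 − rank ∂_2 = (13 − 6) − 6 = 1, and the invariant factors of ∂_2 are all 1, so H_1 ≅ Z.
  H_2: rank ker ∂_2 − rank ∂_3 = (10 − 6) − 4 = 0, and the invariant factors of ∂_3 are all 1, so H_2 ≅ 0.
  H_3: rank ker ∂_3 − rank ∂_4 = (5 − 4) − 0 = 1, and there is no ∂_4, so H_3 ≅ Z.

As a check, the Euler characteristic is 8 − 13 + 10 − 5 = 0, which agrees with 2 − 1 + 0 − 1 = 0.

H_0 ≅ Z^2,  H_1 ≅ Z,  H_2 = 0,  H_3 ≅ Z.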